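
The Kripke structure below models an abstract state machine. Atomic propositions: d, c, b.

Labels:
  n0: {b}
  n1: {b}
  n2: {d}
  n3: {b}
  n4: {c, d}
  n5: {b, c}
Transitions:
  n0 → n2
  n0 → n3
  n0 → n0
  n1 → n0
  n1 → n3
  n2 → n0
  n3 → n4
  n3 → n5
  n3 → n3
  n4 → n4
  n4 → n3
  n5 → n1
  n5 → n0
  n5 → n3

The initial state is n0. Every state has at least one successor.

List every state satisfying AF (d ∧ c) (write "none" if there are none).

States satisfying d ∧ c: {n4}.
States satisfying AF (d ∧ c): {n4}.

{n4}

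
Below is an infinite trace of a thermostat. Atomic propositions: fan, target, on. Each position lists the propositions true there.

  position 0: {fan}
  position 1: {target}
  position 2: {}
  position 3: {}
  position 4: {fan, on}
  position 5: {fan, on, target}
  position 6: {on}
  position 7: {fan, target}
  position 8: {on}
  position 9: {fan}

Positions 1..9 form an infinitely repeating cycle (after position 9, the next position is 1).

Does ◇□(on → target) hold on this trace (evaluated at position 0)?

No

□(on → target) is false at every position 0..9, so it never becomes true and ◇□(on → target) fails.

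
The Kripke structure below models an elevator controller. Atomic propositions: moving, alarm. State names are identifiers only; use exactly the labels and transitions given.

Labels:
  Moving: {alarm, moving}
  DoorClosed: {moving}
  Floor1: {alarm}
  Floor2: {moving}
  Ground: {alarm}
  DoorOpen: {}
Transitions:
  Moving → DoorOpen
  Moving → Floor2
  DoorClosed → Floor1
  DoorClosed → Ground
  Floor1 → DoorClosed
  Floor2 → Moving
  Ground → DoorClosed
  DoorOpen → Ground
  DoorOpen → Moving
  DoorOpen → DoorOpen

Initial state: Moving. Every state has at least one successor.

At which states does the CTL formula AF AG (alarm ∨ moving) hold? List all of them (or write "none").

{DoorClosed, Floor1, Ground}

States satisfying AG (alarm ∨ moving): {DoorClosed, Floor1, Ground}.
States satisfying AF AG (alarm ∨ moving): {DoorClosed, Floor1, Ground}.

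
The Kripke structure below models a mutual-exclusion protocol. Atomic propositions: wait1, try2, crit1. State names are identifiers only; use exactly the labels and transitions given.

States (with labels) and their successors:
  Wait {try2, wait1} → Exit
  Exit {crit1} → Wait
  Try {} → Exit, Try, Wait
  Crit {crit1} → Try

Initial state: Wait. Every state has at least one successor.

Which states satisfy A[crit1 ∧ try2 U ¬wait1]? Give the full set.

{Exit, Try, Crit}

States satisfying crit1 ∧ try2: ∅.
States satisfying ¬wait1: {Exit, Try, Crit}.
States satisfying A[crit1 ∧ try2 U ¬wait1]: {Exit, Try, Crit}.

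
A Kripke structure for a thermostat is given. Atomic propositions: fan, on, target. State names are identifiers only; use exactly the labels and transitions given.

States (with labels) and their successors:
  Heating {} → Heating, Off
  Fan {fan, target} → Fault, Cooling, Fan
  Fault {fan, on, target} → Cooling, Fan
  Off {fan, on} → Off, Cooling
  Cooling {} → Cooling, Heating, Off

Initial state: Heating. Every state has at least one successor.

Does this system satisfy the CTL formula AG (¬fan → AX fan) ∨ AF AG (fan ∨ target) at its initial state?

States satisfying ¬fan → AX fan: {Fan, Fault, Off}.
States satisfying AG (¬fan → AX fan): ∅.
States satisfying AG (fan ∨ target): ∅.
States satisfying AF AG (fan ∨ target): ∅.
States satisfying AG (¬fan → AX fan) ∨ AF AG (fan ∨ target): ∅.
Heating ∉ Sat(AG (¬fan → AX fan) ∨ AF AG (fan ∨ target)).

Violated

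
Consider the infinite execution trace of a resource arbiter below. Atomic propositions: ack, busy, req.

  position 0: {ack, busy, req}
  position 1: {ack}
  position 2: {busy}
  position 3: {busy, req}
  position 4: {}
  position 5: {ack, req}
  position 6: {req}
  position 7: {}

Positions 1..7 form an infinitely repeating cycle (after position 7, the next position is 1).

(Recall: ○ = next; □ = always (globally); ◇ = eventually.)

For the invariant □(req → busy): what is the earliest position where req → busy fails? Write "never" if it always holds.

5

Check req → busy at each position in order: 0 ✓, 1 ✓, 2 ✓, 3 ✓, 4 ✓.
At position 5 the labels are {ack, req}, so req → busy is false there. This is the first violation.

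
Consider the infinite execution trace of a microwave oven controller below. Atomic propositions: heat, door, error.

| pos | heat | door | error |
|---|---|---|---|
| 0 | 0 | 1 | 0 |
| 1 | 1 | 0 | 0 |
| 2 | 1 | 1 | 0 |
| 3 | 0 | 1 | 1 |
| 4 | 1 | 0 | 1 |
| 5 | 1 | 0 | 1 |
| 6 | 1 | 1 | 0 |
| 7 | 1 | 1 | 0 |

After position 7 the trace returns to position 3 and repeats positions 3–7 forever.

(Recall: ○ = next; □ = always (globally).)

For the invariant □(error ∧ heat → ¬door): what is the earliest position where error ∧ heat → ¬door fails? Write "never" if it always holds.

never

error ∧ heat → ¬door holds at every position 0..7, and those are all the positions the trace ever visits, so the invariant □(error ∧ heat → ¬door) is never violated.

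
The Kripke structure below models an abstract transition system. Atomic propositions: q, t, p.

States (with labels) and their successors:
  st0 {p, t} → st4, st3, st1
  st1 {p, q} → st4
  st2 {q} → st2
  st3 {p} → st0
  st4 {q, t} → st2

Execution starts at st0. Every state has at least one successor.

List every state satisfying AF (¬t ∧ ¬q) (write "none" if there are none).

{st3}

States satisfying ¬t ∧ ¬q: {st3}.
States satisfying AF (¬t ∧ ¬q): {st3}.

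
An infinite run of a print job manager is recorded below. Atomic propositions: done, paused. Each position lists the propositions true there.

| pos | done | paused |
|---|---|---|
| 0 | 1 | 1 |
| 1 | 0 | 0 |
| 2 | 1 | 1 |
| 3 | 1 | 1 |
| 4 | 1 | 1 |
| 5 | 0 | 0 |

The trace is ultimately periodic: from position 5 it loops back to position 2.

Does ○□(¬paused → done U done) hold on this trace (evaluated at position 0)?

Does not hold

The position after 0 is 1; □(¬paused → done U done) is false there.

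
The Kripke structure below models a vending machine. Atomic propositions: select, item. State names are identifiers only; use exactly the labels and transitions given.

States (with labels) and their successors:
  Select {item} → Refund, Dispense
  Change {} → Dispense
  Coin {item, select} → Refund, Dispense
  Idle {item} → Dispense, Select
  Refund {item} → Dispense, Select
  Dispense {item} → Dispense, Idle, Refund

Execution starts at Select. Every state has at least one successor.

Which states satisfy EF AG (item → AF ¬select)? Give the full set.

States satisfying AG (item → AF ¬select): {Select, Change, Coin, Idle, Refund, Dispense}.
States satisfying EF AG (item → AF ¬select): {Select, Change, Coin, Idle, Refund, Dispense}.

{Select, Change, Coin, Idle, Refund, Dispense}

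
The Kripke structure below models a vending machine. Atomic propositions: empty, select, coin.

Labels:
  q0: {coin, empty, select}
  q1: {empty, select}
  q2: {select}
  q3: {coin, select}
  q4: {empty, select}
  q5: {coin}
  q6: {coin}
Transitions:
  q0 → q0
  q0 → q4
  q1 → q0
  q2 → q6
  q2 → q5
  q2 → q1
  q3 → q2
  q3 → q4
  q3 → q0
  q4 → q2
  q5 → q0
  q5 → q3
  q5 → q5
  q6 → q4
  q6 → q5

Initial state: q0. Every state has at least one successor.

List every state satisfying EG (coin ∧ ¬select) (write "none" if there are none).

{q5, q6}

States satisfying coin ∧ ¬select: {q5, q6}.
States satisfying EG (coin ∧ ¬select): {q5, q6}.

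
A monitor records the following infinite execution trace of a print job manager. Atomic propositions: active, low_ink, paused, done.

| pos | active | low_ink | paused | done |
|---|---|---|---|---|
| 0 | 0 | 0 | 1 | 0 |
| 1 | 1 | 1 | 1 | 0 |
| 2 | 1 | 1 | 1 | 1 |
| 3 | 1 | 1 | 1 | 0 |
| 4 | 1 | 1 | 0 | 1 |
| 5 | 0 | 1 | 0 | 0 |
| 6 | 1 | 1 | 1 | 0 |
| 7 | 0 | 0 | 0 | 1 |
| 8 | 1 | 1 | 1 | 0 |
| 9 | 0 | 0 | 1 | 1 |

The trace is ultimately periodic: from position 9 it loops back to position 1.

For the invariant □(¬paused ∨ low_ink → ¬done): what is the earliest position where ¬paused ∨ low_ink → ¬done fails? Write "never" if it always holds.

Check ¬paused ∨ low_ink → ¬done at each position in order: 0 ✓, 1 ✓.
At position 2 the labels are {active, done, low_ink, paused}, so ¬paused ∨ low_ink → ¬done is false there. This is the first violation.

2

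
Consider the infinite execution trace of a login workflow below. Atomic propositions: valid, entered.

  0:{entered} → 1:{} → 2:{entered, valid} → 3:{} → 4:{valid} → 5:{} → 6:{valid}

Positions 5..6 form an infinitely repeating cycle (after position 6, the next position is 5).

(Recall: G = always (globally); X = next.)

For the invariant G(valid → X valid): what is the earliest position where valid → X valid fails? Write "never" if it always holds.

Check valid → X valid at each position in order: 0 ✓, 1 ✓.
At position 2 the labels are {entered, valid} and the next position 3 has {}, so valid → X valid is false there. This is the first violation.

2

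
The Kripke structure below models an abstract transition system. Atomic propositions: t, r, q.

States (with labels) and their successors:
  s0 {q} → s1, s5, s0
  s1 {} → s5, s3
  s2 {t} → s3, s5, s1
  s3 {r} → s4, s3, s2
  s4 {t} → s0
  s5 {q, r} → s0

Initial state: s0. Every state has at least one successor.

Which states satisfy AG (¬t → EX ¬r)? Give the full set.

States satisfying ¬t → EX ¬r: {s0, s2, s3, s4, s5}.
States satisfying AG (¬t → EX ¬r): ∅.

none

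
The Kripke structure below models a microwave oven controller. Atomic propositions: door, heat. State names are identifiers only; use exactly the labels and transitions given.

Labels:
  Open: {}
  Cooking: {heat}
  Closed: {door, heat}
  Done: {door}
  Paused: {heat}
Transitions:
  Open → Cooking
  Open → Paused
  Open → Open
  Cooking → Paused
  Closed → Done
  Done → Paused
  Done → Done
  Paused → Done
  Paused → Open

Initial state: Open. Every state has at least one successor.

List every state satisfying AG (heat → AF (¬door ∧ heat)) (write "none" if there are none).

{Open, Cooking, Done, Paused}

States satisfying heat → AF (¬door ∧ heat): {Open, Cooking, Done, Paused}.
States satisfying AG (heat → AF (¬door ∧ heat)): {Open, Cooking, Done, Paused}.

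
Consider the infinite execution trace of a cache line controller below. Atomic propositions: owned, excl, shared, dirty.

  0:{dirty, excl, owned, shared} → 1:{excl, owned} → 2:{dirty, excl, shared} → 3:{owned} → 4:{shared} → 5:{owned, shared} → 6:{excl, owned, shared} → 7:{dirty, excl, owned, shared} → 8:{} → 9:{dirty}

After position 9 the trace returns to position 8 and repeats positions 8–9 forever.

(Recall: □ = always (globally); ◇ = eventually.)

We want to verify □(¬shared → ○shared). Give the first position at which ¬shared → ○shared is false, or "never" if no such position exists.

Check ¬shared → ○shared at each position in order: 0 ✓, 1 ✓, 2 ✓, 3 ✓, 4 ✓, 5 ✓, 6 ✓, 7 ✓.
At position 8 the labels are {} and the next position 9 has {dirty}, so ¬shared → ○shared is false there. This is the first violation.

8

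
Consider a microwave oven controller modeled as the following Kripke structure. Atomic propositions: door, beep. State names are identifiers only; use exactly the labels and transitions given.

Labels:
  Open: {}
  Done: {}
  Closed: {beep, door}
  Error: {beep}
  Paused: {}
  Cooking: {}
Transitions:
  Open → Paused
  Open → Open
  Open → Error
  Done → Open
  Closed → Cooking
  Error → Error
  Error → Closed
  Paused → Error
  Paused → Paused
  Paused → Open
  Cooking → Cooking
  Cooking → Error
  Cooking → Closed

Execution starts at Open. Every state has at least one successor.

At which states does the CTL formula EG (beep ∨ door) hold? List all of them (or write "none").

{Error}

States satisfying beep ∨ door: {Closed, Error}.
States satisfying EG (beep ∨ door): {Error}.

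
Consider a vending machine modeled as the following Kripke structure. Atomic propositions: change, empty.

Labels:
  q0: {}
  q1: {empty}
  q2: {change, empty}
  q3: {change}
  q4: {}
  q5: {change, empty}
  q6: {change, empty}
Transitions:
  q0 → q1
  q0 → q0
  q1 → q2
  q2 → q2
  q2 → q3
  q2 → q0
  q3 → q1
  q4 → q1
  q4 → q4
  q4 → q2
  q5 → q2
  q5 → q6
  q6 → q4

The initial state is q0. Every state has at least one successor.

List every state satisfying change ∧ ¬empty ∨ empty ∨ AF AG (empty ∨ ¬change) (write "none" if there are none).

States satisfying ¬empty: {q0, q3, q4}.
States satisfying change ∧ ¬empty: {q3}.
States satisfying change ∧ ¬empty ∨ empty: {q1, q2, q3, q5, q6}.
States satisfying AG (empty ∨ ¬change): ∅.
States satisfying AF AG (empty ∨ ¬change): ∅.
States satisfying change ∧ ¬empty ∨ empty ∨ AF AG (empty ∨ ¬change): {q1, q2, q3, q5, q6}.

{q1, q2, q3, q5, q6}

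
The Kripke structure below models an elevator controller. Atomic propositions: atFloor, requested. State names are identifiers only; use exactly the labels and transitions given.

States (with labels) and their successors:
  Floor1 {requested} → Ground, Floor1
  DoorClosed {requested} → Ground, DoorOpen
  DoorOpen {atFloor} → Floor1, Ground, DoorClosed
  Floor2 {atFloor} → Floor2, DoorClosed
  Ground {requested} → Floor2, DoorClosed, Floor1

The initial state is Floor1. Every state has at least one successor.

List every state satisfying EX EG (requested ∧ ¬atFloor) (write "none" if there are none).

{Floor1, DoorClosed, DoorOpen, Floor2, Ground}

States satisfying EG (requested ∧ ¬atFloor): {Floor1, DoorClosed, Ground}.
States satisfying EX EG (requested ∧ ¬atFloor): {Floor1, DoorClosed, DoorOpen, Floor2, Ground}.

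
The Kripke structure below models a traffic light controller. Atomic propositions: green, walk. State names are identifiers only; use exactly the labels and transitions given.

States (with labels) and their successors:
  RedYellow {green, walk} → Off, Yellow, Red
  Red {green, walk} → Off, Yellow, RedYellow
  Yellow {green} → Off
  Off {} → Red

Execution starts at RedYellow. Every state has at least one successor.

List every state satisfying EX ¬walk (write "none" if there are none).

States satisfying ¬walk: {Yellow, Off}.
States satisfying EX ¬walk: {RedYellow, Red, Yellow}.

{RedYellow, Red, Yellow}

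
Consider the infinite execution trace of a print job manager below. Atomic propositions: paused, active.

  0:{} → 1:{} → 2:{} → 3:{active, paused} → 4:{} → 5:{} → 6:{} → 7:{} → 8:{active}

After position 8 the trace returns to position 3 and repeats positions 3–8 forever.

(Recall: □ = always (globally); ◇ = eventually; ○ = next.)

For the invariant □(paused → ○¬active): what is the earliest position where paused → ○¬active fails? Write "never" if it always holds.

paused → ○¬active holds at every position 0..8, and those are all the positions the trace ever visits, so the invariant □(paused → ○¬active) is never violated.

never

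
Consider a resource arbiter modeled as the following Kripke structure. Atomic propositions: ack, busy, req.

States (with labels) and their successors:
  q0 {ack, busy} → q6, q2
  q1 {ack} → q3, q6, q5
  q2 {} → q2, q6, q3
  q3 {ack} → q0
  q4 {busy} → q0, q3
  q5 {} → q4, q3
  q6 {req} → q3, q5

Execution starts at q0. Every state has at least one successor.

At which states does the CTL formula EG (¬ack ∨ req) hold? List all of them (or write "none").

{q2}

States satisfying ¬ack ∨ req: {q2, q4, q5, q6}.
States satisfying EG (¬ack ∨ req): {q2}.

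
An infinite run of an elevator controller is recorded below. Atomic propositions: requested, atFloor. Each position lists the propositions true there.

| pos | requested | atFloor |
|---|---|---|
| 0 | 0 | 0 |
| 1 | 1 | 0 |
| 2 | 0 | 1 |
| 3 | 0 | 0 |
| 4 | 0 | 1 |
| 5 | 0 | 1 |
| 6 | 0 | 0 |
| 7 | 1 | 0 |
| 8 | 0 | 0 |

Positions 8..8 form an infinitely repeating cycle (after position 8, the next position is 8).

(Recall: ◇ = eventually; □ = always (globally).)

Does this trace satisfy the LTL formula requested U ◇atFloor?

Holds

Walking from position 0: ◇atFloor first holds at position 0, and requested holds at every earlier position along the way, so requested U ◇atFloor holds.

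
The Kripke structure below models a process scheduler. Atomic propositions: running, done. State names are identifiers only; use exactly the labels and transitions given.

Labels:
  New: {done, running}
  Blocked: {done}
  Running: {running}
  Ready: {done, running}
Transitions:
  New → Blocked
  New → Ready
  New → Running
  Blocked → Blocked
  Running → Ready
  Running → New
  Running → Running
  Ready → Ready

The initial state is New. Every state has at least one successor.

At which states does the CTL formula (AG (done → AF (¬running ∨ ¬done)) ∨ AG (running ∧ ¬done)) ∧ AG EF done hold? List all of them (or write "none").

States satisfying done → AF (¬running ∨ ¬done): {Blocked, Running}.
States satisfying AG (done → AF (¬running ∨ ¬done)): {Blocked}.
States satisfying running ∧ ¬done: {Running}.
States satisfying AG (running ∧ ¬done): ∅.
States satisfying EF done: {New, Blocked, Running, Ready}.
States satisfying AG EF done: {New, Blocked, Running, Ready}.
States satisfying (AG (done → AF (¬running ∨ ¬done)) ∨ AG (running ∧ ¬done)) ∧ AG EF done: {Blocked}.

{Blocked}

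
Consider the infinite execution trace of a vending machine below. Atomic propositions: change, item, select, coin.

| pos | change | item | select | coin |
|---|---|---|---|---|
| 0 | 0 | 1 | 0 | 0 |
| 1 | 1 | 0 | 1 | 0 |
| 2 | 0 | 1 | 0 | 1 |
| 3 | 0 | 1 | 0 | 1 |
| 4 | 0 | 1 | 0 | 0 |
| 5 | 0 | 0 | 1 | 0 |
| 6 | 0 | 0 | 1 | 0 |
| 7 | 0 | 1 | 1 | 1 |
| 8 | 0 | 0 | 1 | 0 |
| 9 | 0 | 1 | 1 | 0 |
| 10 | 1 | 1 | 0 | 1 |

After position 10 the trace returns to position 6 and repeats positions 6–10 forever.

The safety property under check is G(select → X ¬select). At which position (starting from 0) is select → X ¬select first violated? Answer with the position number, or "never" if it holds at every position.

5

Check select → X ¬select at each position in order: 0 ✓, 1 ✓, 2 ✓, 3 ✓, 4 ✓.
At position 5 the labels are {select} and the next position 6 has {select}, so select → X ¬select is false there. This is the first violation.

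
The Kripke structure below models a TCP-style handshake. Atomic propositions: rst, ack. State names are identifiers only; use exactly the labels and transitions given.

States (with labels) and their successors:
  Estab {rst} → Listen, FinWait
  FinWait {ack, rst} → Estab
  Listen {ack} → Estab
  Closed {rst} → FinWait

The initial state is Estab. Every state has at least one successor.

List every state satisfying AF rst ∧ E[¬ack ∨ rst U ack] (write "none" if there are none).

States satisfying rst: {Estab, FinWait, Closed}.
States satisfying AF rst: {Estab, FinWait, Listen, Closed}.
States satisfying ¬ack ∨ rst: {Estab, FinWait, Closed}.
States satisfying ack: {FinWait, Listen}.
States satisfying E[¬ack ∨ rst U ack]: {Estab, FinWait, Listen, Closed}.
States satisfying AF rst ∧ E[¬ack ∨ rst U ack]: {Estab, FinWait, Listen, Closed}.

{Estab, FinWait, Listen, Closed}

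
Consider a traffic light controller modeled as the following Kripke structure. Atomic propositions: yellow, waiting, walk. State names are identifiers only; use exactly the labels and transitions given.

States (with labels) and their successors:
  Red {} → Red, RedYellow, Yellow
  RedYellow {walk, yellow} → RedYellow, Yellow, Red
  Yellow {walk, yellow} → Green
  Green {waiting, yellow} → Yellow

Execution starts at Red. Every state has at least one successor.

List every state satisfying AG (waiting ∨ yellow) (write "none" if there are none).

{Yellow, Green}

States satisfying waiting ∨ yellow: {RedYellow, Yellow, Green}.
States satisfying AG (waiting ∨ yellow): {Yellow, Green}.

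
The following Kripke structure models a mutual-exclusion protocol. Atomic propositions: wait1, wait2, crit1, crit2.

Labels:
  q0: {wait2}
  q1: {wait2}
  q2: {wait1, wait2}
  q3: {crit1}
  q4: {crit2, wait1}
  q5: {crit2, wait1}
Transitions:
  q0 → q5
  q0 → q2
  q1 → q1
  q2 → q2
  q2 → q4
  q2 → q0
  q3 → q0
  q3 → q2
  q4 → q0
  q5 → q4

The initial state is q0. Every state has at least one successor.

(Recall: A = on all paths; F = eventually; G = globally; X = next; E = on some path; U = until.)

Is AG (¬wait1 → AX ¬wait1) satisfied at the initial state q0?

States satisfying ¬wait1 → AX ¬wait1: {q1, q2, q4, q5}.
States satisfying AG (¬wait1 → AX ¬wait1): {q1}.
q0 is reachable from q0 and violates ¬wait1 → AX ¬wait1, so AG fails at q0.
q0 ∉ Sat(AG (¬wait1 → AX ¬wait1)).

Violated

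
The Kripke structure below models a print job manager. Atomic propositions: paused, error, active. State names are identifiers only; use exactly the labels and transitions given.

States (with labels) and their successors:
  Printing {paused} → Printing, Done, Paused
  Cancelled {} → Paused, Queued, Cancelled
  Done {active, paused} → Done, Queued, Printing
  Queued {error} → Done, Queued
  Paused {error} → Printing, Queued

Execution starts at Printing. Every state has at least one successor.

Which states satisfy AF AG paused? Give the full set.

States satisfying AG paused: ∅.
States satisfying AF AG paused: ∅.

none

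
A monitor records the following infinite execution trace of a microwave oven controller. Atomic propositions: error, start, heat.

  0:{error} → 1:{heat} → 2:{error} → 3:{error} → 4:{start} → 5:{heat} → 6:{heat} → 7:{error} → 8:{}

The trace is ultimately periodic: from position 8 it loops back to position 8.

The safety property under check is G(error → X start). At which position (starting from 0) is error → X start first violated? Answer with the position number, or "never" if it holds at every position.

At position 0 the labels are {error} and the next position 1 has {heat}, so error → X start is false there. This is the first violation.

0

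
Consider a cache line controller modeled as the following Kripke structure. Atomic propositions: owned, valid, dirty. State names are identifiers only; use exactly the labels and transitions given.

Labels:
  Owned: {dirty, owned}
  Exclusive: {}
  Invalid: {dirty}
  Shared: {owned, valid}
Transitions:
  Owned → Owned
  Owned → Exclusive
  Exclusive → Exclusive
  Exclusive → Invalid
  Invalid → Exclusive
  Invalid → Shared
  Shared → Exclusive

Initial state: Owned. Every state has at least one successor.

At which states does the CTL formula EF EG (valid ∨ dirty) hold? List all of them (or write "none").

States satisfying EG (valid ∨ dirty): {Owned}.
States satisfying EF EG (valid ∨ dirty): {Owned}.

{Owned}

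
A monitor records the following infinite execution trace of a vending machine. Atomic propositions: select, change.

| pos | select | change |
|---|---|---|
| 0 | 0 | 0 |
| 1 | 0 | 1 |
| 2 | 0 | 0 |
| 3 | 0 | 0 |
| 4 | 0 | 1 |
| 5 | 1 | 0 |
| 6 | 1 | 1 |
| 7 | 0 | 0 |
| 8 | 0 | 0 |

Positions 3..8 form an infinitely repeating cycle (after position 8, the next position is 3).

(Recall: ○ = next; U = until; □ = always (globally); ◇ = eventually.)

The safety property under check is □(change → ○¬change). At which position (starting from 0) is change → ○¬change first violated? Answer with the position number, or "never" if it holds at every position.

change → ○¬change holds at every position 0..8, and those are all the positions the trace ever visits, so the invariant □(change → ○¬change) is never violated.

never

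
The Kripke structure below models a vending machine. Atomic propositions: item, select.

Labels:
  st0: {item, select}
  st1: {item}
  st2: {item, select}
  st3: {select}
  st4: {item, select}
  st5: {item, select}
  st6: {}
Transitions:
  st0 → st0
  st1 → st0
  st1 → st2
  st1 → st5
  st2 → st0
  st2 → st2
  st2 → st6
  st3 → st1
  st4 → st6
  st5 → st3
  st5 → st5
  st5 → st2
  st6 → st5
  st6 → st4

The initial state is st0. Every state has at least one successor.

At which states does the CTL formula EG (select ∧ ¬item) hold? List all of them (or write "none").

States satisfying select ∧ ¬item: {st3}.
States satisfying EG (select ∧ ¬item): ∅.

none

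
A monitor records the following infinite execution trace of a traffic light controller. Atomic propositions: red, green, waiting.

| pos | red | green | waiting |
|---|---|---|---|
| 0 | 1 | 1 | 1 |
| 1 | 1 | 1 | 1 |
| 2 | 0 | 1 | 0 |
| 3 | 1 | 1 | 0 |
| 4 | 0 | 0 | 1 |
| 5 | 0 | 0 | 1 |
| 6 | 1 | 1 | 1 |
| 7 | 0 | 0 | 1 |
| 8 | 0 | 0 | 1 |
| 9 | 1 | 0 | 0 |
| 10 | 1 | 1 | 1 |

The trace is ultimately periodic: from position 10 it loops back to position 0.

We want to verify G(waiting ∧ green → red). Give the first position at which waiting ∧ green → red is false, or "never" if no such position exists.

waiting ∧ green → red holds at every position 0..10, and those are all the positions the trace ever visits, so the invariant G(waiting ∧ green → red) is never violated.

never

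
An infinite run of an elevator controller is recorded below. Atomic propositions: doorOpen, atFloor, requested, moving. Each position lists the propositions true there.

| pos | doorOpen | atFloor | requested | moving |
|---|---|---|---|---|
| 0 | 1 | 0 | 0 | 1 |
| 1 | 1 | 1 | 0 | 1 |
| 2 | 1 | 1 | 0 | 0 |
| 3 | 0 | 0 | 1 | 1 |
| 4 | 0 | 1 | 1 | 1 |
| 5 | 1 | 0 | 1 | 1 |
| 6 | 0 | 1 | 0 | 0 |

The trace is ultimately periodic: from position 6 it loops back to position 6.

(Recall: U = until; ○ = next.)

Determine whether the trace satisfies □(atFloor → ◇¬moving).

atFloor → ◇¬moving holds at every position 0..6, and those are all positions ever visited, so □(atFloor → ◇¬moving) holds.
Positions where atFloor holds: 1, 2, 4, 6.
Check ◇¬moving at each: 1→ok, 2→ok, 4→ok, 6→ok.

Satisfied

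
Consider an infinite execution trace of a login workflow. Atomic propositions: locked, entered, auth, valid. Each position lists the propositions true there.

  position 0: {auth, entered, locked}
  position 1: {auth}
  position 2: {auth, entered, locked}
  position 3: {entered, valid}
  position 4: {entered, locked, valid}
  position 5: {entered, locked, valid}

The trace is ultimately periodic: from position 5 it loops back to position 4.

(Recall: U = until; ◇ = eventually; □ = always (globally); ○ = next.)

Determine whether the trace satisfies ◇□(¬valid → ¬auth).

Satisfied

□(¬valid → ¬auth) holds at position 3, which is reachable from 0, so ◇□(¬valid → ¬auth) holds.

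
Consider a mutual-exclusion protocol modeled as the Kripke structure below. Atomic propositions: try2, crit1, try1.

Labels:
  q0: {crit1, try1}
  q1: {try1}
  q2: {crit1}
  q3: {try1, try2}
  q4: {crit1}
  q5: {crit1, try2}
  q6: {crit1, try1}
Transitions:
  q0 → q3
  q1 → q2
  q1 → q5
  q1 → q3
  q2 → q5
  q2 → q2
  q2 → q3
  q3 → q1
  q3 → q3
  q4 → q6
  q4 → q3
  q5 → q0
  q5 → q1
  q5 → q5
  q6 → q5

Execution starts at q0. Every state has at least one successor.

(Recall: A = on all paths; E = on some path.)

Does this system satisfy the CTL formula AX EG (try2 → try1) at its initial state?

Yes

States satisfying EG (try2 → try1): {q0, q1, q2, q3, q4}.
States satisfying AX EG (try2 → try1): {q0, q3}.
q0 ∈ Sat(AX EG (try2 → try1)).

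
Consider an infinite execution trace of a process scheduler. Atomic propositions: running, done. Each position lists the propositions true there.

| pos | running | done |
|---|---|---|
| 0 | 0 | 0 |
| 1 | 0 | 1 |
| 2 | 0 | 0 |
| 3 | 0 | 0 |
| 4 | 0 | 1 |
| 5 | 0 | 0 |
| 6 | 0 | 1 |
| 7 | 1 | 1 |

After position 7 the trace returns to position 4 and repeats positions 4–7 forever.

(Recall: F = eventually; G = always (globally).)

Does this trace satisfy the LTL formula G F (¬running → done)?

Holds

F (¬running → done) holds at every position 0..7, and those are all positions ever visited, so G F (¬running → done) holds.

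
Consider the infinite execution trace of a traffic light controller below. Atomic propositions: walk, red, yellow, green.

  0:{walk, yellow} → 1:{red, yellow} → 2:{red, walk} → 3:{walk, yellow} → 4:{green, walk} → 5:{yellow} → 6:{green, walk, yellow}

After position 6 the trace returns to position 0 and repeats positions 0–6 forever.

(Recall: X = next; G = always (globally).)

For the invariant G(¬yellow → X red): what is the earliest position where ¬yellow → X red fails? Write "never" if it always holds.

Check ¬yellow → X red at each position in order: 0 ✓, 1 ✓.
At position 2 the labels are {red, walk} and the next position 3 has {walk, yellow}, so ¬yellow → X red is false there. This is the first violation.

2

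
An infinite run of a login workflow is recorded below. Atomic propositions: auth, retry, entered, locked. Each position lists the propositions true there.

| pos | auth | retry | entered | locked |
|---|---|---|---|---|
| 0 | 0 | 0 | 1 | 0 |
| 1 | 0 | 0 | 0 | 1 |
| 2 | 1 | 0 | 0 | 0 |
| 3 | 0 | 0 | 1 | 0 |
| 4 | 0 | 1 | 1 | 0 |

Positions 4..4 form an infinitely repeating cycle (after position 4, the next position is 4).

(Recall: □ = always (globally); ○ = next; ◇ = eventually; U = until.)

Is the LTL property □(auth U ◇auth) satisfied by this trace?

Violated

auth U ◇auth must hold at every position from 0 onward. It fails at position 3, so □(auth U ◇auth) is false.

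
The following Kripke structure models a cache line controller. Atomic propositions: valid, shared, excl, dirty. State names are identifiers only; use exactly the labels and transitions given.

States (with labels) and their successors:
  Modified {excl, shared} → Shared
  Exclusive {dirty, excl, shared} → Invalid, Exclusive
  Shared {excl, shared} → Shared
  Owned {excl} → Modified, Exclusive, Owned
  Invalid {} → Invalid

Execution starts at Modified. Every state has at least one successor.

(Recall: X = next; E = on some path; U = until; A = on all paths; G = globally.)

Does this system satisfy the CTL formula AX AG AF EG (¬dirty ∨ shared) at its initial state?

States satisfying AG AF EG (¬dirty ∨ shared): {Modified, Exclusive, Shared, Owned, Invalid}.
States satisfying AX AG AF EG (¬dirty ∨ shared): {Modified, Exclusive, Shared, Owned, Invalid}.
Modified ∈ Sat(AX AG AF EG (¬dirty ∨ shared)).

Satisfied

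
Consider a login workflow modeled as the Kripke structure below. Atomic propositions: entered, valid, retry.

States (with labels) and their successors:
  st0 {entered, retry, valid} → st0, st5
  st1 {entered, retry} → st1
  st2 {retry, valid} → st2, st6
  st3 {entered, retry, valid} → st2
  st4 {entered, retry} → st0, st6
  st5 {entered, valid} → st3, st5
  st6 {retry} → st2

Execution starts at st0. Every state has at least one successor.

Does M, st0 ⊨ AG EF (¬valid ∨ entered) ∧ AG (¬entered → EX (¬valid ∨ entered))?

States satisfying EF (¬valid ∨ entered): {st0, st1, st2, st3, st4, st5, st6}.
States satisfying AG EF (¬valid ∨ entered): {st0, st1, st2, st3, st4, st5, st6}.
States satisfying ¬entered → EX (¬valid ∨ entered): {st0, st1, st2, st3, st4, st5}.
States satisfying AG (¬entered → EX (¬valid ∨ entered)): {st1}.
States satisfying AG EF (¬valid ∨ entered) ∧ AG (¬entered → EX (¬valid ∨ entered)): {st1}.
st0 ∉ Sat(AG EF (¬valid ∨ entered) ∧ AG (¬entered → EX (¬valid ∨ entered))).

Violated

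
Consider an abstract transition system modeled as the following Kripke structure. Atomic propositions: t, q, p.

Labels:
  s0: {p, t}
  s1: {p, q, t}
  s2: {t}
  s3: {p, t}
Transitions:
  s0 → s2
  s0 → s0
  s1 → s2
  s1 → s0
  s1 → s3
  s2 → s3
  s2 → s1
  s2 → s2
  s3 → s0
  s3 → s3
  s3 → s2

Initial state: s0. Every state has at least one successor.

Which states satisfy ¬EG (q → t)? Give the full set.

States satisfying q → t: {s0, s1, s2, s3}.
States satisfying EG (q → t): {s0, s1, s2, s3}.
States satisfying ¬EG (q → t): ∅.

none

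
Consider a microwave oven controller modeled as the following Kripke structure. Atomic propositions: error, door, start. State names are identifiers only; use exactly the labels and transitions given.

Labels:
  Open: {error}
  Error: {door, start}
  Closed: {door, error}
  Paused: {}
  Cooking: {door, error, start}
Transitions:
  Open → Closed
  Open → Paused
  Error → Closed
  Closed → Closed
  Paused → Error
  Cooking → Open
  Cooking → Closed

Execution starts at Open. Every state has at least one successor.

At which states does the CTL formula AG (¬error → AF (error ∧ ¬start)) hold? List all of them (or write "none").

{Open, Error, Closed, Paused, Cooking}

States satisfying ¬error → AF (error ∧ ¬start): {Open, Error, Closed, Paused, Cooking}.
States satisfying AG (¬error → AF (error ∧ ¬start)): {Open, Error, Closed, Paused, Cooking}.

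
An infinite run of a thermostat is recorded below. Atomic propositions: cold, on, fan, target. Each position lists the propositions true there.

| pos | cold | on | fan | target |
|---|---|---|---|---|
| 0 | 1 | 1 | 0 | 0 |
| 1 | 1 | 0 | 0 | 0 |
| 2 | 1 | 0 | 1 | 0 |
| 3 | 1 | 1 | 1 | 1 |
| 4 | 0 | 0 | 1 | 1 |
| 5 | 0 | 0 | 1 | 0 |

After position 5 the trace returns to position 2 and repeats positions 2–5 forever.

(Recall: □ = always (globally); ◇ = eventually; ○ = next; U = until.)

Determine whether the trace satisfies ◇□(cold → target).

□(cold → target) is false at every position 0..5, so it never becomes true and ◇□(cold → target) fails.

Does not hold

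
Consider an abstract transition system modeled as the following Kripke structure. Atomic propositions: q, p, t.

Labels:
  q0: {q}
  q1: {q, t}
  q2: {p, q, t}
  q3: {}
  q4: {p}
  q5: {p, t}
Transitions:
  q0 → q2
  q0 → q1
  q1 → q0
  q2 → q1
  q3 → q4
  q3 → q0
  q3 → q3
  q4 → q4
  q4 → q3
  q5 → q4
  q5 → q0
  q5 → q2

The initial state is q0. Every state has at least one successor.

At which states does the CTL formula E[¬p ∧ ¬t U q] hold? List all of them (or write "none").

States satisfying ¬p ∧ ¬t: {q0, q3}.
States satisfying q: {q0, q1, q2}.
States satisfying E[¬p ∧ ¬t U q]: {q0, q1, q2, q3}.

{q0, q1, q2, q3}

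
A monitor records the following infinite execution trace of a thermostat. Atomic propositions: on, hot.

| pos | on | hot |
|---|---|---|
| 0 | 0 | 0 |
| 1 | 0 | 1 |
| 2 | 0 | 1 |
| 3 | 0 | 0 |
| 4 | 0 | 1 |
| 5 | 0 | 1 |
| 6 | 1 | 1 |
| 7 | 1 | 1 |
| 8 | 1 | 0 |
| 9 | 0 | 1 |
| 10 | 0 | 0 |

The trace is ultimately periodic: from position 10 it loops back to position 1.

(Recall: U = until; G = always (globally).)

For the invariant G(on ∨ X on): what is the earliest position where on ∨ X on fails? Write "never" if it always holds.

0

At position 0 the labels are {} and the next position 1 has {hot}, so on ∨ X on is false there. This is the first violation.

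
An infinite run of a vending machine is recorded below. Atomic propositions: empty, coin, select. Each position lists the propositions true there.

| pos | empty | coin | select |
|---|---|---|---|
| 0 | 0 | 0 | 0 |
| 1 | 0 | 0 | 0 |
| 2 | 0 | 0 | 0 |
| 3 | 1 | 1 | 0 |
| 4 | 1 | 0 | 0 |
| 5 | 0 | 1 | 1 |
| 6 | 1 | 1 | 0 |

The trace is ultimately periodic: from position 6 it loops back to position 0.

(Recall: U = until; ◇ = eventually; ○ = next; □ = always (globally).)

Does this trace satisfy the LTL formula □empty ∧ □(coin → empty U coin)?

empty must hold at every position from 0 onward. It fails at position 0, so □empty is false.
coin → empty U coin holds at every position 0..6, and those are all positions ever visited, so □(coin → empty U coin) holds.
Positions where coin holds: 3, 5, 6.
Check empty U coin at each: 3→ok, 5→ok, 6→ok.
At position 0: □empty is false; □(coin → empty U coin) is true; so □empty ∧ □(coin → empty U coin) is false.

No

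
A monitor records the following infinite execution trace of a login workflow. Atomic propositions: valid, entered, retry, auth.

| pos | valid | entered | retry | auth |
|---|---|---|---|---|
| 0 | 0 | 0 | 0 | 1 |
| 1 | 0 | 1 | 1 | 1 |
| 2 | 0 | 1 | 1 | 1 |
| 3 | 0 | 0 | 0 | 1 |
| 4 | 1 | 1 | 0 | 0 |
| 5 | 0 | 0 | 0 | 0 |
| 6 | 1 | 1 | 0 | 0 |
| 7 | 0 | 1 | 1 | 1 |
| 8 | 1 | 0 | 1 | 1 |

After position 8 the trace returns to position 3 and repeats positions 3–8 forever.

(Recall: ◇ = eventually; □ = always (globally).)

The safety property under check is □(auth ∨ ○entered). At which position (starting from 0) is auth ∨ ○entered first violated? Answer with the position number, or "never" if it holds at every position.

4

Check auth ∨ ○entered at each position in order: 0 ✓, 1 ✓, 2 ✓, 3 ✓.
At position 4 the labels are {entered, valid} and the next position 5 has {}, so auth ∨ ○entered is false there. This is the first violation.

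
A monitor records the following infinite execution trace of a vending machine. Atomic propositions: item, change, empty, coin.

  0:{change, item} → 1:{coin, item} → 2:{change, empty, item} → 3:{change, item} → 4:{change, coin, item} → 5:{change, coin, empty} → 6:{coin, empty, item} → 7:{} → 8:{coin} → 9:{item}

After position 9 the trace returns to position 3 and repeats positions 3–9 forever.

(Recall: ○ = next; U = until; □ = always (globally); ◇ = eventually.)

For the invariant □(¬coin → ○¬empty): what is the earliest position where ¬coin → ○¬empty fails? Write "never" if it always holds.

¬coin → ○¬empty holds at every position 0..9, and those are all the positions the trace ever visits, so the invariant □(¬coin → ○¬empty) is never violated.

never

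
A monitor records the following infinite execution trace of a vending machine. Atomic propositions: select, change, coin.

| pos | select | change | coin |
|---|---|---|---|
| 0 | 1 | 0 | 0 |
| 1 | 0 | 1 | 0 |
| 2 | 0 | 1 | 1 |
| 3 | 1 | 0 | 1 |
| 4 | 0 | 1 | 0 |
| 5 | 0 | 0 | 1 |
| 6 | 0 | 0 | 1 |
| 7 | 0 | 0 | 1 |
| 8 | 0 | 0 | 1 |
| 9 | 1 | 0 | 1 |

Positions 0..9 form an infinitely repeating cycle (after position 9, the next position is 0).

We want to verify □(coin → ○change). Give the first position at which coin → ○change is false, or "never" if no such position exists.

Check coin → ○change at each position in order: 0 ✓, 1 ✓.
At position 2 the labels are {change, coin} and the next position 3 has {coin, select}, so coin → ○change is false there. This is the first violation.

2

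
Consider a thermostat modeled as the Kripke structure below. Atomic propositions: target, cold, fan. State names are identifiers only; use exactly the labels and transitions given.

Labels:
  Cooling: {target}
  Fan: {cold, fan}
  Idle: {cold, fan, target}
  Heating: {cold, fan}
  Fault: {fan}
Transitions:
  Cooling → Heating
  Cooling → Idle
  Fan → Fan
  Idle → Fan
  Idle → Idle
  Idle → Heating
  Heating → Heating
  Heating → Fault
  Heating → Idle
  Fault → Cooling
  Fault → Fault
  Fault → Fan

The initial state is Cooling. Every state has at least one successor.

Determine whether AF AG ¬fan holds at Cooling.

Violated

States satisfying AG ¬fan: ∅.
States satisfying AF AG ¬fan: ∅.
There is a path from Cooling along which AG ¬fan never holds.
Cooling ∉ Sat(AF AG ¬fan).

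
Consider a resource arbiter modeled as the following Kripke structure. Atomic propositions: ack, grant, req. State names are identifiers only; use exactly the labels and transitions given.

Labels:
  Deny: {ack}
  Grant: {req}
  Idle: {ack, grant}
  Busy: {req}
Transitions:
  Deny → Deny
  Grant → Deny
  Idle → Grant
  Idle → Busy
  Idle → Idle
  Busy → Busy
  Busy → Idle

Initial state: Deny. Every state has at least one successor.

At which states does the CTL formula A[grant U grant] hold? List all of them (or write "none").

States satisfying grant: {Idle}.
States satisfying A[grant U grant]: {Idle}.

{Idle}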